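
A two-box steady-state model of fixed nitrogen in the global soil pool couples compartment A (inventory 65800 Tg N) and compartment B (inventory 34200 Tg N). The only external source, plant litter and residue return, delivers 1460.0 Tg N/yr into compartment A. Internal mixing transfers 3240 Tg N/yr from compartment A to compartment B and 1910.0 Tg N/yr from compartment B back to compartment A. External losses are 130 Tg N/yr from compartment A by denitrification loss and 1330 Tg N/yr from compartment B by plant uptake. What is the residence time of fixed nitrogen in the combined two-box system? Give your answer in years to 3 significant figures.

68.5 yr

Residence time in the combined system uses the total inventory and the total *external* removal — internal exchanges between the two boxes cancel.
M_total = 65800 + 34200 = 100000 Tg N.
ΣF_external_out = 130 + 1330 = 1460.0 Tg N/yr.
τ = M_total / ΣF_ext = 100000 / 1460.0 = 68.49 yr.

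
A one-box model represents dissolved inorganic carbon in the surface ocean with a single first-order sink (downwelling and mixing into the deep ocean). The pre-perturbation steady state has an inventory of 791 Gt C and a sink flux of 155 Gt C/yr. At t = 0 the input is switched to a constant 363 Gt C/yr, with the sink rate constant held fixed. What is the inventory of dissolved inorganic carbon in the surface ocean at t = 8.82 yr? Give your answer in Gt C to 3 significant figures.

1660 Gt C

The sink rate constant is k = F₀/M₀ = 155/791 = 0.1960 yr⁻¹.
Solving dM/dt = F₁ − kM with M(0) = M₀ gives M(t) = F₁/k + (M₀ − F₁/k)·e^(−kt).
F₁/k = 363/0.1960 = 1852.5 Gt C; kt = 0.1960 × 8.82 = 1.728, e^(−kt) = 0.1776.
M(8.82) = 1852.5 + (791 − 1852.5) × 0.1776 = 1852.5 − 188.5 = 1664.0 Gt C.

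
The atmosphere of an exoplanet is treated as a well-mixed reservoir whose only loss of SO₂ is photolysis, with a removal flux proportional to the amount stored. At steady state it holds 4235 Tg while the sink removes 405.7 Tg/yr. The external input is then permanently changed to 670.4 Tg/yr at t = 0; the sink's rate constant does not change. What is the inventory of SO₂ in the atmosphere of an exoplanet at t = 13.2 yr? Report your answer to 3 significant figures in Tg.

Residence time τ = M₀/F₀ = 10.44 yr. The eventual steady state is M_∞ = M₀·(F₁/F₀) = 4235 × 670.4/405.7 = 6998.1 Tg.
The anomaly ΔM(t) = M(t) − M_∞ decays as ΔM₀·e^(−t/τ) with ΔM₀ = 4235 − 6998.1 = −2763 Tg.
At t = 13.2 yr, e^(−t/τ) = e^(−1.265) = 0.2824, so ΔM = −780.2 Tg and M = 6998.1 − 780.2 = 6217.9 Tg.

6220 Tg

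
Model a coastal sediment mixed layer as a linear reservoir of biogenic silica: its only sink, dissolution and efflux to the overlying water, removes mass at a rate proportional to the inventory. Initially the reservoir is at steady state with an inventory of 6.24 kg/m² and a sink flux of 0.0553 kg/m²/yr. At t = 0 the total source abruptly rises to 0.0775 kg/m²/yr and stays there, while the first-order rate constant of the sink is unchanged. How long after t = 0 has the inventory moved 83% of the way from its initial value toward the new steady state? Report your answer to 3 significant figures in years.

τ = M₀/F₀ = 6.24/0.0553 = 112.8 yr.
The remaining gap fraction is e^(−t/τ); 83% covered ⇒ e^(−t/τ) = 0.170.
t = −τ ln(0.170) = 112.8 × 1.772 = 199.9 yr.

200 yr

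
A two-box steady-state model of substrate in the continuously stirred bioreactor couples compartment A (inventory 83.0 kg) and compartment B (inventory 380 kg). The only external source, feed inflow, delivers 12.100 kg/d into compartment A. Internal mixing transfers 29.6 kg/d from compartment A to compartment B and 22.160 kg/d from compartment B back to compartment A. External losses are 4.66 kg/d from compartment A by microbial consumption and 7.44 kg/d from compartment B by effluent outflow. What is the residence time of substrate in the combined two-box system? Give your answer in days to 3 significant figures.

Treat the two boxes together as one reservoir: the mixing fluxes between them are internal recycling, so τ = ΣM / Σ(external losses).
M_total = 83.0 + 380 = 463.00 kg.
ΣF_external_out = 4.66 + 7.44 = 12.100 kg/d.
τ = M_total / ΣF_ext = 463.00 / 12.100 = 38.26 d.

38.3 d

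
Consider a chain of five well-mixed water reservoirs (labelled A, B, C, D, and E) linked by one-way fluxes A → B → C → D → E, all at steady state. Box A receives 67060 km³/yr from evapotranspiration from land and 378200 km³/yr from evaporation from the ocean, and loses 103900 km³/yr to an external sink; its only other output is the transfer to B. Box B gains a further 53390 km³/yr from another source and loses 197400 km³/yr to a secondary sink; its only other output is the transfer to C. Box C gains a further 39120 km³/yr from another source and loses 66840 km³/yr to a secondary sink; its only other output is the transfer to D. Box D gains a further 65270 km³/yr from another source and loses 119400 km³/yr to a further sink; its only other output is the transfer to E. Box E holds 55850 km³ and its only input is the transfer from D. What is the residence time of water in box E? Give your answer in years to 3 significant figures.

Box A: F(A→B) = (67060 + 378200) − 103900 = 341360 km³/yr.
Box B: F(B→C) = (341360 + 53390) − 197400 = 197350 km³/yr.
Box C: F(C→D) = (197350 + 39120) − 66840 = 169630 km³/yr.
Box D: F(D→E) = (169630 + 65270) − 119400 = 115500 km³/yr.
Box E throughput = its input = 115500 km³/yr; τ = 55850 / 115500 = 0.4835 yr.

0.484 yr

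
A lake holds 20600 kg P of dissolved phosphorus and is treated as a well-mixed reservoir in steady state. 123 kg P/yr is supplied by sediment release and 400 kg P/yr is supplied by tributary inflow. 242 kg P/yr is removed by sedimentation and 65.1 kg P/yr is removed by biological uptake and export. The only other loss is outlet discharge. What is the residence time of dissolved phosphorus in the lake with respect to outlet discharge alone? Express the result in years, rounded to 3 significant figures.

At steady state ΣF_in = ΣF_out.
ΣF_in = 123 + 400 = 523.00 kg P/yr.
Outlet discharge flux = ΣF_in − (242 + 65.1) = 523.00 − 307.1 = 215.9 kg P/yr.
τ = M / F = 20600 / 215.9 = 95.41 yr.

95.4 yr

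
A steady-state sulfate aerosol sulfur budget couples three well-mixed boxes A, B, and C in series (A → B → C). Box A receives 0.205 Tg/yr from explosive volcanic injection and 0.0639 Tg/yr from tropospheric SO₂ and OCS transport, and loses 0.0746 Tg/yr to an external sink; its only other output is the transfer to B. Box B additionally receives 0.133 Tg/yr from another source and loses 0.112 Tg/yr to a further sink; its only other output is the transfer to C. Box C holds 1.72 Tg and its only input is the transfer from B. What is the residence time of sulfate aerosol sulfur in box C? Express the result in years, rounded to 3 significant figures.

Box A: F(A→B) = (0.205 + 0.0639) − 0.0746 = 0.19430 Tg/yr.
Box B: F(B→C) = (0.19430 + 0.133) − 0.112 = 0.21530 Tg/yr.
Box C throughput = its input = 0.21530 Tg/yr; τ = 1.72 / 0.21530 = 7.989 yr.

7.99 yr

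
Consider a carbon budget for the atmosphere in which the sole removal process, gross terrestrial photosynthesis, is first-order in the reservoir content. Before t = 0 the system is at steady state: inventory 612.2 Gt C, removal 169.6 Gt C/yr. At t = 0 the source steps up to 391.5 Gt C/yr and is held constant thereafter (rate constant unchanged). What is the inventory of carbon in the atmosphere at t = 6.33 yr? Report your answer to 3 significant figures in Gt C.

τ = M₀/F₀ = 612.2/169.6 = 3.610 yr; rate constant k = 1/τ.
New steady state M_∞ = F₁/k = F₁·τ = 391.5 × 3.610 = 1413.2 Gt C.
M(t) = M_∞ + (M₀ − M_∞)·e^(−t/τ); t/τ = 6.33/3.610 = 1.754, so e^(−t/τ) = 0.1731.
M(t) = 1413.2 − 801.0 × 0.1731 = 1274.5 Gt C.

1270 Gt C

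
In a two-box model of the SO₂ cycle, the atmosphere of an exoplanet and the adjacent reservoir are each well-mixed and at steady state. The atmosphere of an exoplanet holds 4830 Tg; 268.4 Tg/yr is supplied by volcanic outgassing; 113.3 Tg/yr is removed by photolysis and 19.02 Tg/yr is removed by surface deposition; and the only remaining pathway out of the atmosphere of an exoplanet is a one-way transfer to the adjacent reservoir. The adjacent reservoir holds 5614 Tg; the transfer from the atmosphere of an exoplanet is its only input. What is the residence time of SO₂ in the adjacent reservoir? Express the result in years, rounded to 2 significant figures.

41 yr

Balance the atmosphere of an exoplanet: ΣF_in = 268.40 Tg/yr.
Transfer to the adjacent reservoir = ΣF_in − (113.3 + 19.02) = 136.08 Tg/yr.
At steady state the output of the adjacent reservoir equals its input, 136.08 Tg/yr.
τ = M / F = 5614 / 136.08 = 41.26 yr.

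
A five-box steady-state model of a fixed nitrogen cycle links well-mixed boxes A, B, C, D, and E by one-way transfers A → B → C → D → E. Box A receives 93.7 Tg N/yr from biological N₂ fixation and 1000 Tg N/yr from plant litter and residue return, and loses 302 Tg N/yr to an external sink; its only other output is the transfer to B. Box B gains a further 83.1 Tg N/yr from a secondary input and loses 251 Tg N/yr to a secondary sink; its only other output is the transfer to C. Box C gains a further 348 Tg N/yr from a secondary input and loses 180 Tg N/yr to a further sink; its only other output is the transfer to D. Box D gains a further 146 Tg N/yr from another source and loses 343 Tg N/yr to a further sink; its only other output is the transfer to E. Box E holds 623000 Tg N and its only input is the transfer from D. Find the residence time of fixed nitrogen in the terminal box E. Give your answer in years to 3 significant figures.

1050 yr

Box A: F(A→B) = (93.7 + 1000) − 302 = 791.70 Tg N/yr.
Box B: F(B→C) = (791.70 + 83.1) − 251 = 623.80 Tg N/yr.
Box C: F(C→D) = (623.80 + 348) − 180 = 791.80 Tg N/yr.
Box D: F(D→E) = (791.80 + 146) − 343 = 594.80 Tg N/yr.
Box E throughput = its input = 594.80 Tg N/yr; τ = 623000 / 594.80 = 1047 yr.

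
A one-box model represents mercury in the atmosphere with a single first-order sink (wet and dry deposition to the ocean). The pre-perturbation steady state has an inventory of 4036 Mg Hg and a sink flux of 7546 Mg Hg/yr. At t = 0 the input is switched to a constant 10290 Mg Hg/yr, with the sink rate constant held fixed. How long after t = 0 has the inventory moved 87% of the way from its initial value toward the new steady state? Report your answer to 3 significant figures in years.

τ = M₀/F₀ = 4036/7546 = 0.5349 yr.
The remaining gap fraction is e^(−t/τ); 87% covered ⇒ e^(−t/τ) = 0.130.
t = −τ ln(0.130) = 0.5349 × 2.040 = 1.091 yr.

1.09 yr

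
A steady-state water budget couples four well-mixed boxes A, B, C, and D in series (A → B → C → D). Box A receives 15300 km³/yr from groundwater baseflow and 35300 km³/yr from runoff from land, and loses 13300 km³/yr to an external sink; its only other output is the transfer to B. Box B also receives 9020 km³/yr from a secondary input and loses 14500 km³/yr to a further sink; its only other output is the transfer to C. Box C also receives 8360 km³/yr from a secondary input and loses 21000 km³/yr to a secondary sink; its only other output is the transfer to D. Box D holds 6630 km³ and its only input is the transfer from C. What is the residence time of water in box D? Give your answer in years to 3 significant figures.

Box A: F(A→B) = (15300 + 35300) − 13300 = 37300 km³/yr.
Box B: F(B→C) = (37300 + 9020) − 14500 = 31820 km³/yr.
Box C: F(C→D) = (31820 + 8360) − 21000 = 19180 km³/yr.
Box D throughput = its input = 19180 km³/yr; τ = 6630 / 19180 = 0.3457 yr.

0.346 yr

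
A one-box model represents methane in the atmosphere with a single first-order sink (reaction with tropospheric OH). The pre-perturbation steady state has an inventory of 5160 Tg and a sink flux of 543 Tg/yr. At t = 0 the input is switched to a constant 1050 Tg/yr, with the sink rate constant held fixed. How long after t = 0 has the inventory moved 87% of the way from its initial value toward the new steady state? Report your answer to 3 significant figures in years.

τ = M₀/F₀ = 5160/543 = 9.503 yr.
The remaining gap fraction is e^(−t/τ); 87% covered ⇒ e^(−t/τ) = 0.130.
t = −τ ln(0.130) = 9.503 × 2.040 = 19.39 yr.

19.4 yr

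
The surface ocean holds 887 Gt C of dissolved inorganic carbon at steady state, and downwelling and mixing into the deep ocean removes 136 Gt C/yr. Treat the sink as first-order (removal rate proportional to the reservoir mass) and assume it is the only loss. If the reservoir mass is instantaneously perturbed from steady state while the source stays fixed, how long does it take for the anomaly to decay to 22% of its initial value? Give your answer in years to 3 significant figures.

For a linear reservoir the anomaly decays as exp(−t/τ) with τ = M/F = 887/136 = 6.522 yr.
exp(−t/τ) = 0.22 ⇒ t = −τ ln(0.22) = 6.522 × 1.514 = 9.875 yr.

9.88 yr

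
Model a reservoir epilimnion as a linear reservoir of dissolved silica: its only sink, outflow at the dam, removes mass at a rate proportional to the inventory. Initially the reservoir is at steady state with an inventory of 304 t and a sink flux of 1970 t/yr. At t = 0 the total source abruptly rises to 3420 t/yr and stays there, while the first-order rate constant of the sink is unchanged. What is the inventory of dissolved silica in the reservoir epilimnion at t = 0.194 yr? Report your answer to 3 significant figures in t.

464 t

The sink rate constant is k = F₀/M₀ = 1970/304 = 6.480 yr⁻¹.
Solving dM/dt = F₁ − kM with M(0) = M₀ gives M(t) = F₁/k + (M₀ − F₁/k)·e^(−kt).
F₁/k = 3420/6.480 = 527.76 t; kt = 6.480 × 0.194 = 1.257, e^(−kt) = 0.2845.
M(0.194) = 527.76 + (304 − 527.76) × 0.2845 = 527.76 − 63.65 = 464.11 t.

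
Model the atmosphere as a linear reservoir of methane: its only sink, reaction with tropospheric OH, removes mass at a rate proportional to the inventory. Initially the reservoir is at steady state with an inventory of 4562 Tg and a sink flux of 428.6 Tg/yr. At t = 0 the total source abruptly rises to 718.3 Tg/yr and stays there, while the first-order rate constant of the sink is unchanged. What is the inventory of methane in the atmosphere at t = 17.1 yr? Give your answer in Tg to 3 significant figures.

τ = M₀/F₀ = 4562/428.6 = 10.64 yr; rate constant k = 1/τ.
New steady state M_∞ = F₁/k = F₁·τ = 718.3 × 10.64 = 7645.6 Tg.
M(t) = M_∞ + (M₀ − M_∞)·e^(−t/τ); t/τ = 17.1/10.64 = 1.607, so e^(−t/τ) = 0.2006.
M(t) = 7645.6 − 3084 × 0.2006 = 7027.1 Tg.

7030 Tg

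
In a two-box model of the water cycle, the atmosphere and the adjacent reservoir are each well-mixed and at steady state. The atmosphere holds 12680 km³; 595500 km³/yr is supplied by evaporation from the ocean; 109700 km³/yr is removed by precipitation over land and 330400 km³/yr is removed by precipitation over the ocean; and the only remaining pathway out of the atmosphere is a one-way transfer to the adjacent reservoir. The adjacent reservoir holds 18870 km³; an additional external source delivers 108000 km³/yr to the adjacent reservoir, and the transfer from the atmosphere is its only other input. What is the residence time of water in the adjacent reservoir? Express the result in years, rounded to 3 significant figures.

Balance the atmosphere: ΣF_in = 595500 km³/yr.
Transfer to the adjacent reservoir = ΣF_in − (109700 + 330400) = 155400 km³/yr.
Total input to the adjacent reservoir = 155400 + 108000 = 263400 km³/yr; at steady state this equals its total output.
τ = M / F = 18870 / 263400 = 0.07164 yr.

0.0716 yr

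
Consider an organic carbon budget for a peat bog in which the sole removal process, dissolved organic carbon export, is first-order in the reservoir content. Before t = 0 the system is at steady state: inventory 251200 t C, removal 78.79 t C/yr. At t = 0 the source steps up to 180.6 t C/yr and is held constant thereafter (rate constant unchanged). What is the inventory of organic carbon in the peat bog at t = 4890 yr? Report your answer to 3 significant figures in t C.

Residence time τ = M₀/F₀ = 3188 yr. The eventual steady state is M_∞ = M₀·(F₁/F₀) = 251200 × 180.6/78.79 = 575790 t C.
The anomaly ΔM(t) = M(t) − M_∞ decays as ΔM₀·e^(−t/τ) with ΔM₀ = 251200 − 575790 = −324600 t C.
At t = 4890 yr, e^(−t/τ) = e^(−1.534) = 0.2157, so ΔM = −70020 t C and M = 575790 − 70020 = 505770 t C.

506000 t C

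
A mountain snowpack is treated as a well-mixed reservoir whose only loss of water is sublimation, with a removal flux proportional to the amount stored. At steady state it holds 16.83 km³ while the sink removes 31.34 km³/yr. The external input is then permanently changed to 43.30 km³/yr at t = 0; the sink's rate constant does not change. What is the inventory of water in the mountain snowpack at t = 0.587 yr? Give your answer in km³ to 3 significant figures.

21.1 km³

The sink rate constant is k = F₀/M₀ = 31.34/16.83 = 1.862 yr⁻¹.
Solving dM/dt = F₁ − kM with M(0) = M₀ gives M(t) = F₁/k + (M₀ − F₁/k)·e^(−kt).
F₁/k = 43.30/1.862 = 23.253 km³; kt = 1.862 × 0.587 = 1.093, e^(−kt) = 0.3352.
M(0.587) = 23.253 + (16.83 − 23.253) × 0.3352 = 23.253 − 2.153 = 21.100 km³.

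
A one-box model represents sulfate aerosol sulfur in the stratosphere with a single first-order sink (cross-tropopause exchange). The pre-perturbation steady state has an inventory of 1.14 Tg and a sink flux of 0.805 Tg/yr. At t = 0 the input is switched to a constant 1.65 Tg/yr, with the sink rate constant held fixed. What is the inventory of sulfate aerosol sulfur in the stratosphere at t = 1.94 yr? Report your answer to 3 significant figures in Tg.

2.03 Tg

The sink rate constant is k = F₀/M₀ = 0.805/1.14 = 0.7061 yr⁻¹.
Solving dM/dt = F₁ − kM with M(0) = M₀ gives M(t) = F₁/k + (M₀ − F₁/k)·e^(−kt).
F₁/k = 1.65/0.7061 = 2.3366 Tg; kt = 0.7061 × 1.94 = 1.370, e^(−kt) = 0.2541.
M(1.94) = 2.3366 + (1.14 − 2.3366) × 0.2541 = 2.3366 − 0.3041 = 2.0325 Tg.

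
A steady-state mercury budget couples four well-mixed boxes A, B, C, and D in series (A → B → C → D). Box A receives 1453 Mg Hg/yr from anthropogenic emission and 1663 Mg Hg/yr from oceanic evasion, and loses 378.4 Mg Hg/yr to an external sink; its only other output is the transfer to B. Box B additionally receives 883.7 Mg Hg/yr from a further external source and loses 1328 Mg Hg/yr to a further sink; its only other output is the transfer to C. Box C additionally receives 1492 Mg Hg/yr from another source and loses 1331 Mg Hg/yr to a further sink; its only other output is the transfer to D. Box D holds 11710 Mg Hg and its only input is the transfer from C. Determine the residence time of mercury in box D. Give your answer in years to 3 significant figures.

4.77 yr

Box A: F(A→B) = (1453 + 1663) − 378.4 = 2737.6 Mg Hg/yr.
Box B: F(B→C) = (2737.6 + 883.7) − 1328 = 2293.3 Mg Hg/yr.
Box C: F(C→D) = (2293.3 + 1492) − 1331 = 2454.3 Mg Hg/yr.
Box D throughput = its input = 2454.3 Mg Hg/yr; τ = 11710 / 2454.3 = 4.771 yr.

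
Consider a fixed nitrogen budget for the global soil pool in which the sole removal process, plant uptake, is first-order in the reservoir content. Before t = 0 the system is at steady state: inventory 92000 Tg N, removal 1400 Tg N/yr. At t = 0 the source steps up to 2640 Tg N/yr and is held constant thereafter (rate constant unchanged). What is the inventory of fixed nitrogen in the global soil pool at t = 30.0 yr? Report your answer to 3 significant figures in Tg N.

122000 Tg N

τ = M₀/F₀ = 92000/1400 = 65.71 yr; rate constant k = 1/τ.
New steady state M_∞ = F₁/k = F₁·τ = 2640 × 65.71 = 173490 Tg N.
M(t) = M_∞ + (M₀ − M_∞)·e^(−t/τ); t/τ = 30.0/65.71 = 0.4565, so e^(−t/τ) = 0.6335.
M(t) = 173490 − 81490 × 0.6335 = 121870 Tg N.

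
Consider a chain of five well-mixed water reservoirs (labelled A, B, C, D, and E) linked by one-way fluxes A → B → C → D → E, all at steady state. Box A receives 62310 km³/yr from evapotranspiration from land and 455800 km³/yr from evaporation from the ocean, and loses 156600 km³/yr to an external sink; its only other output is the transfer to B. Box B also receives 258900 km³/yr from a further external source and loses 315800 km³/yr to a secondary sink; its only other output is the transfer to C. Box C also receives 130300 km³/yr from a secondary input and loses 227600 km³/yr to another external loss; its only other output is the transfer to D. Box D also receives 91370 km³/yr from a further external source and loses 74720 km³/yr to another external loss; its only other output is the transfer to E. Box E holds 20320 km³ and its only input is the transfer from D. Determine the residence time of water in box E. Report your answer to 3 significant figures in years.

0.0907 yr

Box A: F(A→B) = (62310 + 455800) − 156600 = 361510 km³/yr.
Box B: F(B→C) = (361510 + 258900) − 315800 = 304610 km³/yr.
Box C: F(C→D) = (304610 + 130300) − 227600 = 207310 km³/yr.
Box D: F(D→E) = (207310 + 91370) − 74720 = 223960 km³/yr.
Box E throughput = its input = 223960 km³/yr; τ = 20320 / 223960 = 0.09073 yr.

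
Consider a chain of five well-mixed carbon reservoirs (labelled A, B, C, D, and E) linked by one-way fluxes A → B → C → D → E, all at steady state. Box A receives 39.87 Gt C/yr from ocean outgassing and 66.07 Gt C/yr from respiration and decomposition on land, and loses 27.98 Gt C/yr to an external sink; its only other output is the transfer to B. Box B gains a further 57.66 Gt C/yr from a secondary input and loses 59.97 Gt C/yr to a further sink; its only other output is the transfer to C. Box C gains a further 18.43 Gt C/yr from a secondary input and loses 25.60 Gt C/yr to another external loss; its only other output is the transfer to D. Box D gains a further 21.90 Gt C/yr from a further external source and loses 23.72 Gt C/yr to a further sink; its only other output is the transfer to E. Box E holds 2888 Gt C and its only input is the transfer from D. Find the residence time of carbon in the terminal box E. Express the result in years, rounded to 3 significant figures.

43.3 yr

Box A: F(A→B) = (39.87 + 66.07) − 27.98 = 77.960 Gt C/yr.
Box B: F(B→C) = (77.960 + 57.66) − 59.97 = 75.650 Gt C/yr.
Box C: F(C→D) = (75.650 + 18.43) − 25.60 = 68.480 Gt C/yr.
Box D: F(D→E) = (68.480 + 21.90) − 23.72 = 66.660 Gt C/yr.
Box E throughput = its input = 66.660 Gt C/yr; τ = 2888 / 66.660 = 43.32 yr.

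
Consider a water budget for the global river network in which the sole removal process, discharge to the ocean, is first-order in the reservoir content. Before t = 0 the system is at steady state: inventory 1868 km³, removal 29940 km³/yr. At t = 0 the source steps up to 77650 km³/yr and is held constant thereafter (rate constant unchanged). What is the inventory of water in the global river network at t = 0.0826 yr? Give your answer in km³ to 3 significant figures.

4050 km³

Residence time τ = M₀/F₀ = 0.06239 yr. The eventual steady state is M_∞ = M₀·(F₁/F₀) = 1868 × 77650/29940 = 4844.7 km³.
The anomaly ΔM(t) = M(t) − M_∞ decays as ΔM₀·e^(−t/τ) with ΔM₀ = 1868 − 4844.7 = −2977 km³.
At t = 0.0826 yr, e^(−t/τ) = e^(−1.324) = 0.2661, so ΔM = −792.1 km³ and M = 4844.7 − 792.1 = 4052.6 km³.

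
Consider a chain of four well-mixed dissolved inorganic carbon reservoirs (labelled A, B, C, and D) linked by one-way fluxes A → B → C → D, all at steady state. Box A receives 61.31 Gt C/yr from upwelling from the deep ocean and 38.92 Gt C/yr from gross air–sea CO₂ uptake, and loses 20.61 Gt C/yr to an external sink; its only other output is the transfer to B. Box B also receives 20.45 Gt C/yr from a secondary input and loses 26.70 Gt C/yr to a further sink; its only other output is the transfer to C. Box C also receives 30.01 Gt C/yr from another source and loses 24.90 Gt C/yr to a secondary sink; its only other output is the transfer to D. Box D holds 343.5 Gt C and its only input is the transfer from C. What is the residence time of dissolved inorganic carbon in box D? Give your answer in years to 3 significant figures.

Box A: F(A→B) = (61.31 + 38.92) − 20.61 = 79.620 Gt C/yr.
Box B: F(B→C) = (79.620 + 20.45) − 26.70 = 73.370 Gt C/yr.
Box C: F(C→D) = (73.370 + 30.01) − 24.90 = 78.480 Gt C/yr.
Box D throughput = its input = 78.480 Gt C/yr; τ = 343.5 / 78.480 = 4.377 yr.

4.38 yr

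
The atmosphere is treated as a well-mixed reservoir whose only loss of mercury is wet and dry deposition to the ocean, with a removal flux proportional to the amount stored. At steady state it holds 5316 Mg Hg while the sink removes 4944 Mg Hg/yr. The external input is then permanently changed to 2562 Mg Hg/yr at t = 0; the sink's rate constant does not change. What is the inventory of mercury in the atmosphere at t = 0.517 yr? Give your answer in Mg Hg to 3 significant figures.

4340 Mg Hg

Residence time τ = M₀/F₀ = 1.075 yr. The eventual steady state is M_∞ = M₀·(F₁/F₀) = 5316 × 2562/4944 = 2754.8 Mg Hg.
The anomaly ΔM(t) = M(t) − M_∞ decays as ΔM₀·e^(−t/τ) with ΔM₀ = 5316 − 2754.8 = 2561 Mg Hg.
At t = 0.517 yr, e^(−t/τ) = e^(−0.4808) = 0.6183, so ΔM = 1584 Mg Hg and M = 2754.8 + 1584 = 4338.3 Mg Hg.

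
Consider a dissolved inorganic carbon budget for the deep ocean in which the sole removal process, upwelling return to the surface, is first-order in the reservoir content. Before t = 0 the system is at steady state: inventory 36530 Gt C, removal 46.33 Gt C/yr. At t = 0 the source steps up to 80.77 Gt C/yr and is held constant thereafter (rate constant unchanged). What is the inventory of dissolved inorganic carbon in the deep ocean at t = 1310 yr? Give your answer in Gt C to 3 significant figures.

The sink rate constant is k = F₀/M₀ = 46.33/36530 = 0.001268 yr⁻¹.
Solving dM/dt = F₁ − kM with M(0) = M₀ gives M(t) = F₁/k + (M₀ − F₁/k)·e^(−kt).
F₁/k = 80.77/0.001268 = 63685 Gt C; kt = 0.001268 × 1310 = 1.661, e^(−kt) = 0.1899.
M(1310) = 63685 + (36530 − 63685) × 0.1899 = 63685 − 5156 = 58529 Gt C.

58500 Gt C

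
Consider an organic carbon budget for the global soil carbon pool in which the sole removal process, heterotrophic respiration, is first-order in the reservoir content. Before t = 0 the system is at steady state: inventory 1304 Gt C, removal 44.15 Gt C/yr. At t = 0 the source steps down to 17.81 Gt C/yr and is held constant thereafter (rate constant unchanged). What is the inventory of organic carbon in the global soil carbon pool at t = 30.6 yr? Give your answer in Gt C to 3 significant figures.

802 Gt C

τ = M₀/F₀ = 1304/44.15 = 29.54 yr; rate constant k = 1/τ.
New steady state M_∞ = F₁/k = F₁·τ = 17.81 × 29.54 = 526.03 Gt C.
M(t) = M_∞ + (M₀ − M_∞)·e^(−t/τ); t/τ = 30.6/29.54 = 1.036, so e^(−t/τ) = 0.3549.
M(t) = 526.03 + 778.0 × 0.3549 = 802.10 Gt C.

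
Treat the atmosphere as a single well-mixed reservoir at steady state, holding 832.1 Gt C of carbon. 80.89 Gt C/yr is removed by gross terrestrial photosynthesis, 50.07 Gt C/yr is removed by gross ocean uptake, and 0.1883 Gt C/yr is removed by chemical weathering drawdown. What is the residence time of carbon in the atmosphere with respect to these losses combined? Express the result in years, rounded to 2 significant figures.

Total removal = 80.89 + 50.07 + 0.1883 = 131.15 Gt C/yr.
τ = M / ΣF_out = 832.1 / 131.15 = 6.345 yr.

6.3 yr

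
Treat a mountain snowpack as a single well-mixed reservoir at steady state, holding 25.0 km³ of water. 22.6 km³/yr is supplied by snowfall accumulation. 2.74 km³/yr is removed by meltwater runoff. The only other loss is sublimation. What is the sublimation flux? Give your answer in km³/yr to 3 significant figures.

19.9 km³/yr

At steady state ΣF_in = ΣF_out.
ΣF_in = 22.600 km³/yr.
Sublimation flux = ΣF_in − (2.74) = 22.600 − 2.740 = 19.86 km³/yr.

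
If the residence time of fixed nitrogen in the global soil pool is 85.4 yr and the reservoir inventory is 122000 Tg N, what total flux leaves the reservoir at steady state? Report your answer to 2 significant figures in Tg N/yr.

1400 Tg N/yr

F = M / τ = 122000 / 85.4 = 1429 Tg N/yr.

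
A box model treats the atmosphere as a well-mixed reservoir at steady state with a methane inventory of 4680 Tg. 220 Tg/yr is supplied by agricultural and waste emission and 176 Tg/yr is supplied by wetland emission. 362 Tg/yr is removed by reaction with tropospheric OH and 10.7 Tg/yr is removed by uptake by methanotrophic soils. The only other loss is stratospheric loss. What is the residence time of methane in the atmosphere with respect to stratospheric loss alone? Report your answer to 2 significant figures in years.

At steady state ΣF_in = ΣF_out.
ΣF_in = 220 + 176 = 396.00 Tg/yr.
Stratospheric loss flux = ΣF_in − (362 + 10.7) = 396.00 − 372.7 = 23.30 Tg/yr.
τ = M / F = 4680 / 23.30 = 200.9 yr.

200 yr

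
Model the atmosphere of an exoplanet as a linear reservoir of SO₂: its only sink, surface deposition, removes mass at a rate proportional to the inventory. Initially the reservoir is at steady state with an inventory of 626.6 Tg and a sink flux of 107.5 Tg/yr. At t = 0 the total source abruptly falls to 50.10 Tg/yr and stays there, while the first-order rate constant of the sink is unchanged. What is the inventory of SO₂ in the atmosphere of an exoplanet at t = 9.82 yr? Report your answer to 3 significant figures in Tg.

The sink rate constant is k = F₀/M₀ = 107.5/626.6 = 0.1716 yr⁻¹.
Solving dM/dt = F₁ − kM with M(0) = M₀ gives M(t) = F₁/k + (M₀ − F₁/k)·e^(−kt).
F₁/k = 50.10/0.1716 = 292.02 Tg; kt = 0.1716 × 9.82 = 1.685, e^(−kt) = 0.1855.
M(9.82) = 292.02 + (626.6 − 292.02) × 0.1855 = 292.02 + 62.06 = 354.09 Tg.

354 Tg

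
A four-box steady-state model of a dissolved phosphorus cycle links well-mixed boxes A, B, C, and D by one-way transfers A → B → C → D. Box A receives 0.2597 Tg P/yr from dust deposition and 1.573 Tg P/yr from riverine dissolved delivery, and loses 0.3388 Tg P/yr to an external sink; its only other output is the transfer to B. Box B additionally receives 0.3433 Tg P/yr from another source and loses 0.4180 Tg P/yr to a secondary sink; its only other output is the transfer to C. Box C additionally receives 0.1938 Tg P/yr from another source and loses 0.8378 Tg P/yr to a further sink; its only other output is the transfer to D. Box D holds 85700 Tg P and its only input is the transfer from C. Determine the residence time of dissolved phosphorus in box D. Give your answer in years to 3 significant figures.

111000 yr

Box A: F(A→B) = (0.2597 + 1.573) − 0.3388 = 1.4939 Tg P/yr.
Box B: F(B→C) = (1.4939 + 0.3433) − 0.4180 = 1.4192 Tg P/yr.
Box C: F(C→D) = (1.4192 + 0.1938) − 0.8378 = 0.77520 Tg P/yr.
Box D throughput = its input = 0.77520 Tg P/yr; τ = 85700 / 0.77520 = 110600 yr.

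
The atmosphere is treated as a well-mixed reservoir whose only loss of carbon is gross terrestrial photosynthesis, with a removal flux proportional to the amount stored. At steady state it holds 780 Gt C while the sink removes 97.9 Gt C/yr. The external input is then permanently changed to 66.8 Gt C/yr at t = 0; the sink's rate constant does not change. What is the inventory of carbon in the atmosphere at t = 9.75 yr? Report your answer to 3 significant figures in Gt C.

τ = M₀/F₀ = 780/97.9 = 7.967 yr; rate constant k = 1/τ.
New steady state M_∞ = F₁/k = F₁·τ = 66.8 × 7.967 = 532.22 Gt C.
M(t) = M_∞ + (M₀ − M_∞)·e^(−t/τ); t/τ = 9.75/7.967 = 1.224, so e^(−t/τ) = 0.2941.
M(t) = 532.22 + 247.8 × 0.2941 = 605.10 Gt C.

605 Gt C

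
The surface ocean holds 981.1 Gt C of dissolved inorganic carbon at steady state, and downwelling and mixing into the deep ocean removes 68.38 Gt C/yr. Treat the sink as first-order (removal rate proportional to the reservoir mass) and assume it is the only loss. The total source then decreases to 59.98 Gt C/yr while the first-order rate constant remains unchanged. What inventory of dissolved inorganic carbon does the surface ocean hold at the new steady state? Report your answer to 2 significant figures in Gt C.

860 Gt C

Rate constant k = F/M = 68.38 / 981.1 = 0.06970 yr⁻¹.
At the new steady state, source = k·M_new ⇒ M_new = 59.98 / 0.06970 = 860.6 Gt C.
(Equivalently M_new = M × F_new/F_old = 981.1 × 59.98/68.38.)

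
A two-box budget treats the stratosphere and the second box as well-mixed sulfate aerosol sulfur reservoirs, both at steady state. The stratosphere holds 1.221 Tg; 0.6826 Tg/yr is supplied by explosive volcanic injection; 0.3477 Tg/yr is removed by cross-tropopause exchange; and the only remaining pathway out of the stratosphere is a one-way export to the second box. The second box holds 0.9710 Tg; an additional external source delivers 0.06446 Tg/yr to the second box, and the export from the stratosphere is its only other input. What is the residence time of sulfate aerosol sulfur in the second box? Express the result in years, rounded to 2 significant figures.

2.4 yr

Balance the stratosphere: ΣF_in = 0.68260 Tg/yr.
Export to the second box = ΣF_in − (0.3477) = 0.33490 Tg/yr.
Total input to the second box = 0.33490 + 0.06446 = 0.39936 Tg/yr; at steady state this equals its total output.
τ = M / F = 0.9710 / 0.39936 = 2.431 yr.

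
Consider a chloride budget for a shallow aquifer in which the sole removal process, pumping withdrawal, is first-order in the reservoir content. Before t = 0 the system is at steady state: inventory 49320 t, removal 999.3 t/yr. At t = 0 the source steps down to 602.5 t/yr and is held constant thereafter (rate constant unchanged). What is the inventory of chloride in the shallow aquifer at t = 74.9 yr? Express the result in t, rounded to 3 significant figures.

34000 t

The sink rate constant is k = F₀/M₀ = 999.3/49320 = 0.02026 yr⁻¹.
Solving dM/dt = F₁ − kM with M(0) = M₀ gives M(t) = F₁/k + (M₀ − F₁/k)·e^(−kt).
F₁/k = 602.5/0.02026 = 29736 t; kt = 0.02026 × 74.9 = 1.518, e^(−kt) = 0.2192.
M(74.9) = 29736 + (49320 − 29736) × 0.2192 = 29736 + 4294 = 34030 t.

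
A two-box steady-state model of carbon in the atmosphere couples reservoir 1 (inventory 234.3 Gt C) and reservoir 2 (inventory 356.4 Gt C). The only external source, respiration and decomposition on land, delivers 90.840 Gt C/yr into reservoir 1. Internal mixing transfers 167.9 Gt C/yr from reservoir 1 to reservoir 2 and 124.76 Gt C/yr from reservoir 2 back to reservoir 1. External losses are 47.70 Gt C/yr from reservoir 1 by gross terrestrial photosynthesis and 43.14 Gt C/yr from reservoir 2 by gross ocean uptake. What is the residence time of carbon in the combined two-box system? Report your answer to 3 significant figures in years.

6.50 yr

Residence time in the combined system uses the total inventory and the total *external* removal — internal exchanges between the two boxes cancel.
M_total = 234.3 + 356.4 = 590.70 Gt C.
ΣF_external_out = 47.70 + 43.14 = 90.840 Gt C/yr.
τ = M_total / ΣF_ext = 590.70 / 90.840 = 6.503 yr.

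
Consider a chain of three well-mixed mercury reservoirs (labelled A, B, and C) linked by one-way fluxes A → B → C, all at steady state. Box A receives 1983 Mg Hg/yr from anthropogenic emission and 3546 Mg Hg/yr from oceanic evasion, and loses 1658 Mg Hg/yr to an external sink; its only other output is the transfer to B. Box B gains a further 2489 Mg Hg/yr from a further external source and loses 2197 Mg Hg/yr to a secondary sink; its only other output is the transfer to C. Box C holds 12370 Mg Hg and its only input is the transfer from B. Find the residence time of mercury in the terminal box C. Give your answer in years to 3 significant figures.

2.97 yr

Box A: F(A→B) = (1983 + 3546) − 1658 = 3871.0 Mg Hg/yr.
Box B: F(B→C) = (3871.0 + 2489) − 2197 = 4163.0 Mg Hg/yr.
Box C throughput = its input = 4163.0 Mg Hg/yr; τ = 12370 / 4163.0 = 2.971 yr.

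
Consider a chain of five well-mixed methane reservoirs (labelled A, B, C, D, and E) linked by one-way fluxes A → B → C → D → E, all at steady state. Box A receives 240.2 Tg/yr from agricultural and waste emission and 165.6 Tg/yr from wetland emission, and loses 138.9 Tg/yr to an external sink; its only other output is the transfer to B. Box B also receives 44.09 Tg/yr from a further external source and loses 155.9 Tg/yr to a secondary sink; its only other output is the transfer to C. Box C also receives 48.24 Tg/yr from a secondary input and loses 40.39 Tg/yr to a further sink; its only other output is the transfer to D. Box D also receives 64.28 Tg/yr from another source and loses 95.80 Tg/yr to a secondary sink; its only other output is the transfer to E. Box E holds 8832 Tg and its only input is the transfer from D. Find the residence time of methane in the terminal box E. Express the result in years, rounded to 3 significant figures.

Box A: F(A→B) = (240.2 + 165.6) − 138.9 = 266.90 Tg/yr.
Box B: F(B→C) = (266.90 + 44.09) − 155.9 = 155.09 Tg/yr.
Box C: F(C→D) = (155.09 + 48.24) − 40.39 = 162.94 Tg/yr.
Box D: F(D→E) = (162.94 + 64.28) − 95.80 = 131.42 Tg/yr.
Box E throughput = its input = 131.42 Tg/yr; τ = 8832 / 131.42 = 67.20 yr.

67.2 yr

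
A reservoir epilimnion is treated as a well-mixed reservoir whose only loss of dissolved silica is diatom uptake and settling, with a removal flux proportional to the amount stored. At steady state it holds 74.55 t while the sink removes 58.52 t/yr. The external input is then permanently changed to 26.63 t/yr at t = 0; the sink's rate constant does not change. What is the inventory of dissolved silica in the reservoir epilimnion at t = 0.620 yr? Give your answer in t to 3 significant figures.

Residence time τ = M₀/F₀ = 1.274 yr. The eventual steady state is M_∞ = M₀·(F₁/F₀) = 74.55 × 26.63/58.52 = 33.925 t.
The anomaly ΔM(t) = M(t) − M_∞ decays as ΔM₀·e^(−t/τ) with ΔM₀ = 74.55 − 33.925 = 40.63 t.
At t = 0.620 yr, e^(−t/τ) = e^(−0.4867) = 0.6147, so ΔM = 24.97 t and M = 33.925 + 24.97 = 58.895 t.

58.9 t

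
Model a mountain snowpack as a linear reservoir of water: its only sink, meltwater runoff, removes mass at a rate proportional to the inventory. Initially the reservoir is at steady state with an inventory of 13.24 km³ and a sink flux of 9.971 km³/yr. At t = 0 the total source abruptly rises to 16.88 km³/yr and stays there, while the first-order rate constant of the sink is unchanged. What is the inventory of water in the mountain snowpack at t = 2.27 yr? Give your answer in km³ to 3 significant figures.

20.8 km³

Residence time τ = M₀/F₀ = 1.328 yr. The eventual steady state is M_∞ = M₀·(F₁/F₀) = 13.24 × 16.88/9.971 = 22.414 km³.
The anomaly ΔM(t) = M(t) − M_∞ decays as ΔM₀·e^(−t/τ) with ΔM₀ = 13.24 − 22.414 = −9.174 km³.
At t = 2.27 yr, e^(−t/τ) = e^(−1.710) = 0.1810, so ΔM = −1.660 km³ and M = 22.414 − 1.660 = 20.754 km³.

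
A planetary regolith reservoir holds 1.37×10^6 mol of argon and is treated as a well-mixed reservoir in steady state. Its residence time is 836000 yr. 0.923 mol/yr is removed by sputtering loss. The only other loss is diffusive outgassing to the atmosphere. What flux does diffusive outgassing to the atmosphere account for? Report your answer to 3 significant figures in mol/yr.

Total removal F = M/τ = 1.37×10^6 / 836000 = 1.639 mol/yr.
Diffusive outgassing to the atmosphere = F − (0.923) = 1.639 − 0.9230 = 0.7158 mol/yr.

0.716 mol/yr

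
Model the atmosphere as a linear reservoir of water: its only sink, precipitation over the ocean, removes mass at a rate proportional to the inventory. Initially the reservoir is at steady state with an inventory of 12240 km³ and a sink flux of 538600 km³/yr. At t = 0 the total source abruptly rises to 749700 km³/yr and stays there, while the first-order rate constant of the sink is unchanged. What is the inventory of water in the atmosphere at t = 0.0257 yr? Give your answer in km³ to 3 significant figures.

15500 km³

τ = M₀/F₀ = 12240/538600 = 0.02273 yr; rate constant k = 1/τ.
New steady state M_∞ = F₁/k = F₁·τ = 749700 × 0.02273 = 17037 km³.
M(t) = M_∞ + (M₀ − M_∞)·e^(−t/τ); t/τ = 0.0257/0.02273 = 1.131, so e^(−t/τ) = 0.3227.
M(t) = 17037 − 4797 × 0.3227 = 15489 km³.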